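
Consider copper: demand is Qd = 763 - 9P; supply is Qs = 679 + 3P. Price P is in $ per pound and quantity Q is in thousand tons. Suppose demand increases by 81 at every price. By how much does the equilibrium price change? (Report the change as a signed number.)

ΔP = 6.75

Set Qd = Qs: 763 - 9P = 679 + 3P, so 84 = 12P and P* = 7.
Then Q* = 763 - 9(7) = 700.
After the shift, demand is Qd = 844 - 9P.
Re-solving, 12P = 165 gives P = 13.75 and Q = 720.25.
ΔP = 13.75 - 7 = 6.75.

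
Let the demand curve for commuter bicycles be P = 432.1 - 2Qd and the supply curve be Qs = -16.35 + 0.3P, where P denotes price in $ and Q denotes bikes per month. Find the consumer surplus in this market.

Inverting to quantity form: Qd = 216.05 - 0.5P.
Equating demand and supply, 216.05 - 0.5P = -16.35 + 0.3P gives 0.8P = 232.4, so P* = 290.5.
Plugging P* into demand: Q* = 216.05 - 0.5(290.5) = 70.8.
Demand choke price (Qd = 0): P = 216.05/0.5 = 432.1. Consumer surplus = ½ × (432.1 - 290.5) × 70.8 = 5012.64.

Consumer surplus = 5012.64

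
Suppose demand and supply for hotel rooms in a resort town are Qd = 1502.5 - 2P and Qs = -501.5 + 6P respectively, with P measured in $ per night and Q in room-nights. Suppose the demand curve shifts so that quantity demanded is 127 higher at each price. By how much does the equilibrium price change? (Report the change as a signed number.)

ΔP = 15.875

Equating demand and supply, 1502.5 - 2P = -501.5 + 6P gives 8P = 2004, so P* = 250.5.
Plugging P* into demand: Q* = 1502.5 - 2(250.5) = 1001.5.
After the shift, demand is Qd = 1629.5 - 2P.
Re-solving, 8P = 2131 gives P = 266.375 and Q = 1096.75.
ΔP = 266.375 - 250.5 = 15.875.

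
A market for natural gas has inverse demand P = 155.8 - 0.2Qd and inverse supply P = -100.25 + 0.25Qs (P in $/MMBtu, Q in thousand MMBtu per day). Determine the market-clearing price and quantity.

Solving each curve for Q: Qd = 779 - 5P and Qs = 401 + 4P.
Equating demand and supply, 779 - 5P = 401 + 4P gives 9P = 378, so P* = 42.
Substitute back: Q* = 779 - 5(42) = 569.

P* = 42, Q* = 569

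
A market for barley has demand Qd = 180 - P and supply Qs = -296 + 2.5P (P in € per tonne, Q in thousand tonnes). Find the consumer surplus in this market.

Consumer surplus = 968

Equating demand and supply, 180 - P = -296 + 2.5P gives 3.5P = 476, so P* = 136.
Substitute back: Q* = 180 - 136 = 44.
Demand choke price (Qd = 0): P = 180. Consumer surplus = ½ × (180 - 136) × 44 = 968.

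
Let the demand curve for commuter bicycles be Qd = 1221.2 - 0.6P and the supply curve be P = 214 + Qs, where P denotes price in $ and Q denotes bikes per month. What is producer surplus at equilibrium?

Producer surplus = 233244.5

Solving each curve for Q: Qs = -214 + P.
The market clears where 1221.2 - 0.6P = -214 + P. Rearranging, 1.6P = 1435.2, hence P* = 897.
Then Q* = 1221.2 - 0.6(897) = 683.
Supply choke price (Qs = 0): P = 214. Producer surplus = ½ × (897 - 214) × 683 = 233244.5.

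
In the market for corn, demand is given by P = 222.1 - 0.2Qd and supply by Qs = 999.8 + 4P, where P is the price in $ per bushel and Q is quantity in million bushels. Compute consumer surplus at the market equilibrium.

Inverting to quantity form: Qd = 1110.5 - 5P.
The market clears where 1110.5 - 5P = 999.8 + 4P. Rearranging, 9P = 110.7, hence P* = 12.3.
From the demand curve, Q* = 1110.5 - 5(12.3) = 1049.
Demand choke price (Qd = 0): P = 1110.5/5 = 222.1. Consumer surplus = ½ × (222.1 - 12.3) × 1049 = 110040.1.

Consumer surplus = 110040.1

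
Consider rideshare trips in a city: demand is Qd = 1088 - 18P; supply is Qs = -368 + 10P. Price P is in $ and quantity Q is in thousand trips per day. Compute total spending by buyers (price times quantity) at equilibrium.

Total spending by buyers = 7904

Set Qd = Qs: 1088 - 18P = -368 + 10P, so 1456 = 28P and P* = 52.
Substitute back: Q* = 1088 - 18(52) = 152.
Total spending by buyers = P* × Q* = 52 × 152 = 7904.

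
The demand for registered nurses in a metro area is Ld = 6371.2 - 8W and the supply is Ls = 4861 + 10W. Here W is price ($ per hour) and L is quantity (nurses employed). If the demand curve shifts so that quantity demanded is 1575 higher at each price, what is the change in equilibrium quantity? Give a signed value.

The market clears where 6371.2 - 8W = 4861 + 10W. Rearranging, 18W = 1510.2, hence W* = 83.9.
Substitute back: L* = 6371.2 - 8(83.9) = 5700.
After the shift, demand is Ld = 7946.2 - 8W.
The new intersection has 3085.2 = 18W, i.e. W = 171.4, L = 6575.
ΔL = 6575 - 5700 = 875.

ΔL = 875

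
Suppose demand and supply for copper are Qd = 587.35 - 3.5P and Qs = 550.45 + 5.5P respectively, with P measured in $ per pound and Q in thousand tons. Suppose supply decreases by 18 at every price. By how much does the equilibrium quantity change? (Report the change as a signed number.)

ΔQ = -7

Equating demand and supply, 587.35 - 3.5P = 550.45 + 5.5P gives 9P = 36.9, so P* = 4.1.
Then Q* = 587.35 - 3.5(4.1) = 573.
After the shift, supply is Qs = 532.45 + 5.5P.
New equilibrium: 54.9 = 9P, so P = 6.1 and Q = 566.
ΔQ = 566 - 573 = -7.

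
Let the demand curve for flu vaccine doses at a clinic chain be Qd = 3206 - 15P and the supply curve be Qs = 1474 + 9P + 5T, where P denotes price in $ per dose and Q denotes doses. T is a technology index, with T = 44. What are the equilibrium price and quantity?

With T = 44, supply is Qs = 1694 + 9P.
At equilibrium Qd = Qs, so 3206 - 15P = 1694 + 9P; collecting terms, 1512 = 24P and P* = 63.
Then Q* = 3206 - 15(63) = 2261.

P* = 63, Q* = 2261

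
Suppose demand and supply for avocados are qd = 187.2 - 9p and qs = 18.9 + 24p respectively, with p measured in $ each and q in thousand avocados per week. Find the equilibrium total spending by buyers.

Equating demand and supply, 187.2 - 9p = 18.9 + 24p gives 33p = 168.3, so p* = 5.1.
Plugging p* into demand: q* = 187.2 - 9(5.1) = 141.3.
Total spending by buyers = p* × q* = 5.1 × 141.3 = 720.63.

Total spending by buyers = 720.63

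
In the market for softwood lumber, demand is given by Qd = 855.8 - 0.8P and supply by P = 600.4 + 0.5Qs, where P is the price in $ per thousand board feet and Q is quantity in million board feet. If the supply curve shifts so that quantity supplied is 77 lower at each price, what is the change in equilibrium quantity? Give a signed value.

In direct form, Qs = -1200.8 + 2P.
Set Qd = Qs: 855.8 - 0.8P = -1200.8 + 2P, so 2056.6 = 2.8P and P* = 734.5.
Substitute back: Q* = 855.8 - 0.8(734.5) = 268.2.
After the shift, supply is Qs = -1277.8 + 2P.
Re-solving, 2.8P = 2133.6 gives P = 762 and Q = 246.2.
ΔQ = 246.2 - 268.2 = -22.

ΔQ = -22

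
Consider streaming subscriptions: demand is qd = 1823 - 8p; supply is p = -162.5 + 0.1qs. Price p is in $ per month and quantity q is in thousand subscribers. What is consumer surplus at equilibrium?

Inverting to quantity form: qs = 1625 + 10p.
Set qd = qs: 1823 - 8p = 1625 + 10p, so 198 = 18p and p* = 11.
Substitute back: q* = 1823 - 8(11) = 1735.
Demand choke price (qd = 0): p = 1823/8 = 227.875. Consumer surplus = ½ × (227.875 - 11) × 1735 = 188139.0625.

Consumer surplus = 188139.0625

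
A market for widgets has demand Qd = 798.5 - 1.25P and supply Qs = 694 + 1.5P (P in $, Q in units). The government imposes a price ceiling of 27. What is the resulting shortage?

Shortage = 30.25

At P = 27: Qd = 764.75 and Qs = 734.5.
Shortage = Qd - Qs = 764.75 - 734.5 = 30.25.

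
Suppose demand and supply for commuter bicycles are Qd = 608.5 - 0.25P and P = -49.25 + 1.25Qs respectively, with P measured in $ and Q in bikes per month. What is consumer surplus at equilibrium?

In direct form, Qs = 39.4 + 0.8P.
At equilibrium Qd = Qs, so 608.5 - 0.25P = 39.4 + 0.8P; collecting terms, 569.1 = 1.05P and P* = 542.
From the demand curve, Q* = 608.5 - 0.25(542) = 473.
Demand choke price (Qd = 0): P = 608.5/0.25 = 2434. Consumer surplus = ½ × (2434 - 542) × 473 = 447458.

Consumer surplus = 447458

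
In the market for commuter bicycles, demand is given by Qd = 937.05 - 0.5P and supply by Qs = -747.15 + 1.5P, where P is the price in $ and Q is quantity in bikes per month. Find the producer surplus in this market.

Producer surplus = 88752

Equating demand and supply, 937.05 - 0.5P = -747.15 + 1.5P gives 2P = 1684.2, so P* = 842.1.
From the demand curve, Q* = 937.05 - 0.5(842.1) = 516.
Supply choke price (Qs = 0): P = 498.1. Producer surplus = ½ × (842.1 - 498.1) × 516 = 88752.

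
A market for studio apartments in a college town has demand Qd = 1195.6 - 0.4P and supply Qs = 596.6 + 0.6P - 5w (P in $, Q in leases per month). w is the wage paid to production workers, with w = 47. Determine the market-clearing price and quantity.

P* = 834, Q* = 862

With w = 47, supply is Qs = 361.6 + 0.6P.
At equilibrium Qd = Qs, so 1195.6 - 0.4P = 361.6 + 0.6P; collecting terms, 834 = P and P* = 834.
Substitute back: Q* = 1195.6 - 0.4(834) = 862.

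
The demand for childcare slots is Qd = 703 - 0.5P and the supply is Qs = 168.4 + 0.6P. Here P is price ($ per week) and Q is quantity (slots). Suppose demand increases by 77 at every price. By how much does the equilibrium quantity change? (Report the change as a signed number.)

ΔQ = 42

At equilibrium Qd = Qs, so 703 - 0.5P = 168.4 + 0.6P; collecting terms, 534.6 = 1.1P and P* = 486.
Then Q* = 703 - 0.5(486) = 460.
After the shift, demand is Qd = 780 - 0.5P.
The new intersection has 611.6 = 1.1P, i.e. P = 556, Q = 502.
ΔQ = 502 - 460 = 42.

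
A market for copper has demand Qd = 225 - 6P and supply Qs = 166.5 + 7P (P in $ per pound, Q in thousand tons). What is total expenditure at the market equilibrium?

Set Qd = Qs: 225 - 6P = 166.5 + 7P, so 58.5 = 13P and P* = 4.5.
Plugging P* into demand: Q* = 225 - 6(4.5) = 198.
Total expenditure = P* × Q* = 4.5 × 198 = 891.

Total expenditure = 891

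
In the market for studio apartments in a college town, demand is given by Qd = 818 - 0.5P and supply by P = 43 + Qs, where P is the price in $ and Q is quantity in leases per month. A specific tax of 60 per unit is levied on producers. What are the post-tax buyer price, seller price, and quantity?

Inverting to quantity form: Qs = -43 + P.
With a tax of 60 on producers, they supply based on the net price P_s = P_b - 60, so Qs = -103 + P_b.
Equate demand and the shifted supply: 818 - 0.5P_b = -103 + P_b, giving 1.5P_b = 921, so P_b = 614.
So P_s = 554 and the quantity traded is Q = 818 - 0.5(614) = 511.

P_b = 614, P_s = 554, Q = 511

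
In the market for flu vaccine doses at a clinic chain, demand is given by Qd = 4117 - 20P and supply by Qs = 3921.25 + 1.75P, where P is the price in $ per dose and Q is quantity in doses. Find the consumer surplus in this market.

At equilibrium Qd = Qs, so 4117 - 20P = 3921.25 + 1.75P; collecting terms, 195.75 = 21.75P and P* = 9.
From the demand curve, Q* = 4117 - 20(9) = 3937.
Demand choke price (Qd = 0): P = 4117/20 = 205.85. Consumer surplus = ½ × (205.85 - 9) × 3937 = 387499.225.

Consumer surplus = 387499.225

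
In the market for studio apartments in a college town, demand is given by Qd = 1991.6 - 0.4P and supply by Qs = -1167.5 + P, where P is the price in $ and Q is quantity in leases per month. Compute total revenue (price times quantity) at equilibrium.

Total revenue = 2457328.5

Equating demand and supply, 1991.6 - 0.4P = -1167.5 + P gives 1.4P = 3159.1, so P* = 2256.5.
Plugging P* into demand: Q* = 1991.6 - 0.4(2256.5) = 1089.
Total revenue = P* × Q* = 2256.5 × 1089 = 2457328.5.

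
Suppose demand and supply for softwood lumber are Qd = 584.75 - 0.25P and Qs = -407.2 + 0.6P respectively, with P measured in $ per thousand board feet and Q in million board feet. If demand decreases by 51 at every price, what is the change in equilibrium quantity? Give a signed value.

Set Qd = Qs: 584.75 - 0.25P = -407.2 + 0.6P, so 991.95 = 0.85P and P* = 1167.
Substitute back: Q* = 584.75 - 0.25(1167) = 293.
After the shift, demand is Qd = 533.75 - 0.25P.
New equilibrium: 940.95 = 0.85P, so P = 1107 and Q = 257.
ΔQ = 257 - 293 = -36.

ΔQ = -36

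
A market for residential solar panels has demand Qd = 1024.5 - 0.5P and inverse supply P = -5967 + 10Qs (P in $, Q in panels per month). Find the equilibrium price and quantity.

Inverting to quantity form: Qs = 596.7 + 0.1P.
Equating demand and supply, 1024.5 - 0.5P = 596.7 + 0.1P gives 0.6P = 427.8, so P* = 713.
Plugging P* into demand: Q* = 1024.5 - 0.5(713) = 668.

P* = 713, Q* = 668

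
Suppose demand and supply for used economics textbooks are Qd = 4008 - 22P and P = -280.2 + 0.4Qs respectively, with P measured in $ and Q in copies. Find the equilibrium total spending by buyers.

Total spending by buyers = 140130

Solving each curve for Q: Qs = 700.5 + 2.5P.
At equilibrium Qd = Qs, so 4008 - 22P = 700.5 + 2.5P; collecting terms, 3307.5 = 24.5P and P* = 135.
From the demand curve, Q* = 4008 - 22(135) = 1038.
Total spending by buyers = P* × Q* = 135 × 1038 = 140130.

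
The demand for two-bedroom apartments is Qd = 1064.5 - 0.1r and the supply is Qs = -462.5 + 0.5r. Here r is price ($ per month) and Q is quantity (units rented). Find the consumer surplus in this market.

Set Qd = Qs: 1064.5 - 0.1r = -462.5 + 0.5r, so 1527 = 0.6r and r* = 2545.
Substitute back: Q* = 1064.5 - 0.1(2545) = 810.
Demand choke price (Qd = 0): r = 1064.5/0.1 = 10645. Consumer surplus = ½ × (10645 - 2545) × 810 = 3280500.

Consumer surplus = 3280500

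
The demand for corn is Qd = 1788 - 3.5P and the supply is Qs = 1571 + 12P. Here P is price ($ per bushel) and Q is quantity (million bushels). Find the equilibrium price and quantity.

P* = 14, Q* = 1739

At equilibrium Qd = Qs, so 1788 - 3.5P = 1571 + 12P; collecting terms, 217 = 15.5P and P* = 14.
Substitute back: Q* = 1788 - 3.5(14) = 1739.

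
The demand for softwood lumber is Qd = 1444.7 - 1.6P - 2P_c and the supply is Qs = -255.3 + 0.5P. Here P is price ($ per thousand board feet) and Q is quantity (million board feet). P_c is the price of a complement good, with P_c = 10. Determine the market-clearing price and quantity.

With P_c = 10, demand is Qd = 1424.7 - 1.6P.
Set Qd = Qs: 1424.7 - 1.6P = -255.3 + 0.5P, so 1680 = 2.1P and P* = 800.
Plugging P* into demand: Q* = 1424.7 - 1.6(800) = 144.7.

P* = 800, Q* = 144.7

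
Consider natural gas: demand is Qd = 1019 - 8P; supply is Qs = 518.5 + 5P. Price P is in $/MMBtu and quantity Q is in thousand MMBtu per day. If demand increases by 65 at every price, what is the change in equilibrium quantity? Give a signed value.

Set Qd = Qs: 1019 - 8P = 518.5 + 5P, so 500.5 = 13P and P* = 38.5.
Substitute back: Q* = 1019 - 8(38.5) = 711.
After the shift, demand is Qd = 1084 - 8P.
New equilibrium: 565.5 = 13P, so P = 43.5 and Q = 736.
ΔQ = 736 - 711 = 25.

ΔQ = 25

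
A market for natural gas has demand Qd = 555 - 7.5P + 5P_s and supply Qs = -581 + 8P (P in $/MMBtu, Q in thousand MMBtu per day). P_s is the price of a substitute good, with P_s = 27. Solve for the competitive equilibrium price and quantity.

With P_s = 27, demand is Qd = 690 - 7.5P.
At equilibrium Qd = Qs, so 690 - 7.5P = -581 + 8P; collecting terms, 1271 = 15.5P and P* = 82.
Then Q* = 690 - 7.5(82) = 75.

P* = 82, Q* = 75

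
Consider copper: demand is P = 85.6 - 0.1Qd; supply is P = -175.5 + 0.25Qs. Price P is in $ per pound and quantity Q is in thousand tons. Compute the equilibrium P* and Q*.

In direct form, Qd = 856 - 10P and Qs = 702 + 4P.
Equating demand and supply, 856 - 10P = 702 + 4P gives 14P = 154, so P* = 11.
Substitute back: Q* = 856 - 10(11) = 746.

P* = 11, Q* = 746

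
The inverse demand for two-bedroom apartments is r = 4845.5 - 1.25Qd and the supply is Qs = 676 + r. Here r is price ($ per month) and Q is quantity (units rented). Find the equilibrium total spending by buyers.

Rewriting in direct form: Qd = 3876.4 - 0.8r.
Set Qd = Qs: 3876.4 - 0.8r = 676 + r, so 3200.4 = 1.8r and r* = 1778.
Then Q* = 3876.4 - 0.8(1778) = 2454.
Total spending by buyers = r* × Q* = 1778 × 2454 = 4363212.

Total spending by buyers = 4363212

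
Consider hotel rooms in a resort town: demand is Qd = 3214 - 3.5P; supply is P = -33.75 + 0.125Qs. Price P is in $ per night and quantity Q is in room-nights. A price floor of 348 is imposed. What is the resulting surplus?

Surplus = 1058

Rewriting in direct form: Qs = 270 + 8P.
At P = 348: Qd = 1996 and Qs = 3054.
Surplus = Qs - Qd = 3054 - 1996 = 1058.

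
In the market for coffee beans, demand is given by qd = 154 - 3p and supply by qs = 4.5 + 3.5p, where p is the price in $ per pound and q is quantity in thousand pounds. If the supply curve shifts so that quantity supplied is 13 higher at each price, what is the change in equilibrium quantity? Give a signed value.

Set qd = qs: 154 - 3p = 4.5 + 3.5p, so 149.5 = 6.5p and p* = 23.
From the demand curve, q* = 154 - 3(23) = 85.
After the shift, supply is qs = 17.5 + 3.5p.
The new intersection has 136.5 = 6.5p, i.e. p = 21, q = 91.
Δq = 91 - 85 = 6.

Δq = 6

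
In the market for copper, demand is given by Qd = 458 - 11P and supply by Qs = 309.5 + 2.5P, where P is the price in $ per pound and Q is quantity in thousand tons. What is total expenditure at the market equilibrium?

Equating demand and supply, 458 - 11P = 309.5 + 2.5P gives 13.5P = 148.5, so P* = 11.
Plugging P* into demand: Q* = 458 - 11(11) = 337.
Total expenditure = P* × Q* = 11 × 337 = 3707.

Total expenditure = 3707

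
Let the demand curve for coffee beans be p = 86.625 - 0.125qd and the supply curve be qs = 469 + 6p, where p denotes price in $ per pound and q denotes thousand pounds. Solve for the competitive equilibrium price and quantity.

p* = 16, q* = 565

Inverting to quantity form: qd = 693 - 8p.
Set qd = qs: 693 - 8p = 469 + 6p, so 224 = 14p and p* = 16.
Substitute back: q* = 693 - 8(16) = 565.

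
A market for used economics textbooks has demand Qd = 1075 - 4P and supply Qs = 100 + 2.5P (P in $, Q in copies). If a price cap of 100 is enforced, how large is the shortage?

At P = 100: Qd = 675 and Qs = 350.
Shortage = Qd - Qs = 675 - 350 = 325.

Shortage = 325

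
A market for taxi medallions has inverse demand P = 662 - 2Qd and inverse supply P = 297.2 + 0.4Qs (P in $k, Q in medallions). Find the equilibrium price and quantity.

P* = 358, Q* = 152

Inverting to quantity form: Qd = 331 - 0.5P and Qs = -743 + 2.5P.
Set Qd = Qs: 331 - 0.5P = -743 + 2.5P, so 1074 = 3P and P* = 358.
Then Q* = 331 - 0.5(358) = 152.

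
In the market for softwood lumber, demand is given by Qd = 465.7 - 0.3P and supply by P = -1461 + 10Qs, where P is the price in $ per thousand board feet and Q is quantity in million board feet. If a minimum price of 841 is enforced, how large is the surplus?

In direct form, Qs = 146.1 + 0.1P.
Evaluating both curves at the floor price 841 gives Qd = 213.4, Qs = 230.2.
Surplus = Qs - Qd = 230.2 - 213.4 = 16.8.

Surplus = 16.8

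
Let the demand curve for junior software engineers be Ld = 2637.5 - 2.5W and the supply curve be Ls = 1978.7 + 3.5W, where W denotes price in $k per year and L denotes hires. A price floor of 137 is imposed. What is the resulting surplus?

Surplus = 163.2

At W = 137: Ld = 2295 and Ls = 2458.2.
Surplus = Ls - Ld = 2458.2 - 2295 = 163.2.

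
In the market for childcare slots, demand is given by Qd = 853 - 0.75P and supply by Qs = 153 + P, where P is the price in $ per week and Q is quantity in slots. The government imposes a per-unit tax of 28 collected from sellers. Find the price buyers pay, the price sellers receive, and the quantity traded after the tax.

P_b = 416, P_s = 388, Q = 541

The tax drives a wedge P_b - P_s = 28. Substituting P_s = P_b - 28 into supply: Qs = 125 + P_b.
Market clearing requires 853 - 0.75P_b = 125 + P_b; hence 728 = 1.75P_b and P_b = 416.
So P_s = 388 and the quantity traded is Q = 853 - 0.75(416) = 541.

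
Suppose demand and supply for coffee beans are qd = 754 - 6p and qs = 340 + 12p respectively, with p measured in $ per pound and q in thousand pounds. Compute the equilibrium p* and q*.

Equating demand and supply, 754 - 6p = 340 + 12p gives 18p = 414, so p* = 23.
Plugging p* into demand: q* = 754 - 6(23) = 616.

p* = 23, q* = 616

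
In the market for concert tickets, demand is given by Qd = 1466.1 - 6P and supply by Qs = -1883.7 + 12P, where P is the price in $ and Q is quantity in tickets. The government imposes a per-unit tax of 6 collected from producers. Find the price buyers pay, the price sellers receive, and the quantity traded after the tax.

P_b = 190.1, P_s = 184.1, Q = 325.5

With a tax of 6 on producers, they supply based on the net price P_s = P_b - 6, so Qs = -1955.7 + 12P_b.
Set Qd = Qs: 1466.1 - 6P_b = -1955.7 + 12P_b, so 3421.8 = 18P_b and P_b = 190.1.
Then P_s = 190.1 - 6 = 184.1 and Q = 1466.1 - 6(190.1) = 325.5.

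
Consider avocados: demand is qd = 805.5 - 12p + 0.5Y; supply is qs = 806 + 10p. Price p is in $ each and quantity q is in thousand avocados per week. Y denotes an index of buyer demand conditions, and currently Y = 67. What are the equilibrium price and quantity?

With Y = 67, demand is qd = 839 - 12p.
Set qd = qs: 839 - 12p = 806 + 10p, so 33 = 22p and p* = 1.5.
Plugging p* into demand: q* = 839 - 12(1.5) = 821.

p* = 1.5, q* = 821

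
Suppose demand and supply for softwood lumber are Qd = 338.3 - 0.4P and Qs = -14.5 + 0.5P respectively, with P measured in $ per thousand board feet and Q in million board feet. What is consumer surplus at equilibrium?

Equating demand and supply, 338.3 - 0.4P = -14.5 + 0.5P gives 0.9P = 352.8, so P* = 392.
Then Q* = 338.3 - 0.4(392) = 181.5.
Demand choke price (Qd = 0): P = 338.3/0.4 = 845.75. Consumer surplus = ½ × (845.75 - 392) × 181.5 = 41177.8125.

Consumer surplus = 41177.8125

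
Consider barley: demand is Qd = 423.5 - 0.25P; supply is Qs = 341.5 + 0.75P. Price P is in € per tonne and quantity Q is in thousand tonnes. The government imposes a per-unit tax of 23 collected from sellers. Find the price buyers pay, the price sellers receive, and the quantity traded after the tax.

P_b = 99.25, P_s = 76.25, Q = 398.6875

Sellers keep P_s = P_b - 23 per unit, so supply in terms of the buyer price is Qs = 324.25 + 0.75P_b.
Equate demand and the shifted supply: 423.5 - 0.25P_b = 324.25 + 0.75P_b, giving P_b = 99.25, so P_b = 99.25.
So P_s = 76.25 and the quantity traded is Q = 423.5 - 0.25(99.25) = 398.6875.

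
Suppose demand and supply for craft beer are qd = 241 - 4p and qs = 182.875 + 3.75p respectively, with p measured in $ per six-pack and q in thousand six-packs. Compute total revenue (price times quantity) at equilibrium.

Total revenue = 1582.5

Set qd = qs: 241 - 4p = 182.875 + 3.75p, so 58.125 = 7.75p and p* = 7.5.
From the demand curve, q* = 241 - 4(7.5) = 211.
Total revenue = p* × q* = 7.5 × 211 = 1582.5.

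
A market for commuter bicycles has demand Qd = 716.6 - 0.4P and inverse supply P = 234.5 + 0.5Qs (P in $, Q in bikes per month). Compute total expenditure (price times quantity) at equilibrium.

Inverting to quantity form: Qs = -469 + 2P.
Set Qd = Qs: 716.6 - 0.4P = -469 + 2P, so 1185.6 = 2.4P and P* = 494.
Then Q* = 716.6 - 0.4(494) = 519.
Total expenditure = P* × Q* = 494 × 519 = 256386.

Total expenditure = 256386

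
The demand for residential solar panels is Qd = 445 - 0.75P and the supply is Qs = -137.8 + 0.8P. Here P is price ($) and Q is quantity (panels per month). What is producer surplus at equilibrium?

Equating demand and supply, 445 - 0.75P = -137.8 + 0.8P gives 1.55P = 582.8, so P* = 376.
Plugging P* into demand: Q* = 445 - 0.75(376) = 163.
Supply choke price (Qs = 0): P = 172.25. Producer surplus = ½ × (376 - 172.25) × 163 = 16605.625.

Producer surplus = 16605.625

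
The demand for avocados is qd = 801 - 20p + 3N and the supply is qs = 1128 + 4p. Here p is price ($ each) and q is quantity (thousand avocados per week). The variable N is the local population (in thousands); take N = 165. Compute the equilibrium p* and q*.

With N = 165, demand is qd = 1296 - 20p.
The market clears where 1296 - 20p = 1128 + 4p. Rearranging, 24p = 168, hence p* = 7.
Plugging p* into demand: q* = 1296 - 20(7) = 1156.

p* = 7, q* = 1156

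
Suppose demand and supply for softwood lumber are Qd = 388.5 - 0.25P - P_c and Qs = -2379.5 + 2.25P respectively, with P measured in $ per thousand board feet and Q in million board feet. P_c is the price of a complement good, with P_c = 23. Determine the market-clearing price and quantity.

With P_c = 23, demand is Qd = 365.5 - 0.25P.
The market clears where 365.5 - 0.25P = -2379.5 + 2.25P. Rearranging, 2.5P = 2745, hence P* = 1098.
Substitute back: Q* = 365.5 - 0.25(1098) = 91.

P* = 1098, Q* = 91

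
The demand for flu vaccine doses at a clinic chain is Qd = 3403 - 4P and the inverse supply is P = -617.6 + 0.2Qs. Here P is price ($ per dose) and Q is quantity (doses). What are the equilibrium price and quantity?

Inverting to quantity form: Qs = 3088 + 5P.
The market clears where 3403 - 4P = 3088 + 5P. Rearranging, 9P = 315, hence P* = 35.
Then Q* = 3403 - 4(35) = 3263.

P* = 35, Q* = 3263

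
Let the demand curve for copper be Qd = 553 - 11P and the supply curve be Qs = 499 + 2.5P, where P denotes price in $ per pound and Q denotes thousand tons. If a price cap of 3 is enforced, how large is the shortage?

At P = 3: Qd = 520 and Qs = 506.5.
Shortage = Qd - Qs = 520 - 506.5 = 13.5.

Shortage = 13.5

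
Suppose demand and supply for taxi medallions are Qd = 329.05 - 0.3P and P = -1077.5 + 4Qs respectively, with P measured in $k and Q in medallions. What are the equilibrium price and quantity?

In direct form, Qs = 269.375 + 0.25P.
At equilibrium Qd = Qs, so 329.05 - 0.3P = 269.375 + 0.25P; collecting terms, 59.675 = 0.55P and P* = 108.5.
Plugging P* into demand: Q* = 329.05 - 0.3(108.5) = 296.5.

P* = 108.5, Q* = 296.5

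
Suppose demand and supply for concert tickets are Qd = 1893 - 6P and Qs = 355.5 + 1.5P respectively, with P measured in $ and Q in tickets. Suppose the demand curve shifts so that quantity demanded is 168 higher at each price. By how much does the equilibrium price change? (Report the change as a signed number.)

Equating demand and supply, 1893 - 6P = 355.5 + 1.5P gives 7.5P = 1537.5, so P* = 205.
Then Q* = 1893 - 6(205) = 663.
After the shift, demand is Qd = 2061 - 6P.
Re-solving, 7.5P = 1705.5 gives P = 227.4 and Q = 696.6.
ΔP = 227.4 - 205 = 22.4.

ΔP = 22.4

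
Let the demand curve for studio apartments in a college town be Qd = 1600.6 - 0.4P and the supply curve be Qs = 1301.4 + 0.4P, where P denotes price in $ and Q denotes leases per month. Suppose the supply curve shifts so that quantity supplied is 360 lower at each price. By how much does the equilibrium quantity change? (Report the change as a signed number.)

At equilibrium Qd = Qs, so 1600.6 - 0.4P = 1301.4 + 0.4P; collecting terms, 299.2 = 0.8P and P* = 374.
From the demand curve, Q* = 1600.6 - 0.4(374) = 1451.
After the shift, supply is Qs = 941.4 + 0.4P.
New equilibrium: 659.2 = 0.8P, so P = 824 and Q = 1271.
ΔQ = 1271 - 1451 = -180.

ΔQ = -180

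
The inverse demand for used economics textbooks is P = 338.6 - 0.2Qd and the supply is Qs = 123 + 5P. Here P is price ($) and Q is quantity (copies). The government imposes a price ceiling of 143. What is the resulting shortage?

In direct form, Qd = 1693 - 5P.
Evaluating both curves at the ceiling price 143 gives Qd = 978, Qs = 838.
Shortage = Qd - Qs = 978 - 838 = 140.

Shortage = 140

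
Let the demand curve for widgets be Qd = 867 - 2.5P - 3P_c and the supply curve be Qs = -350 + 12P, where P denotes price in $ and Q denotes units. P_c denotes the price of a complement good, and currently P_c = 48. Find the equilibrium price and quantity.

With P_c = 48, demand is Qd = 723 - 2.5P.
At equilibrium Qd = Qs, so 723 - 2.5P = -350 + 12P; collecting terms, 1073 = 14.5P and P* = 74.
From the demand curve, Q* = 723 - 2.5(74) = 538.

P* = 74, Q* = 538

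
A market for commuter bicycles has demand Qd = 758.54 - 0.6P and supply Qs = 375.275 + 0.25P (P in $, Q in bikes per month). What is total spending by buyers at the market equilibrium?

At equilibrium Qd = Qs, so 758.54 - 0.6P = 375.275 + 0.25P; collecting terms, 383.265 = 0.85P and P* = 450.9.
Plugging P* into demand: Q* = 758.54 - 0.6(450.9) = 488.
Total spending by buyers = P* × Q* = 450.9 × 488 = 220039.2.

Total spending by buyers = 220039.2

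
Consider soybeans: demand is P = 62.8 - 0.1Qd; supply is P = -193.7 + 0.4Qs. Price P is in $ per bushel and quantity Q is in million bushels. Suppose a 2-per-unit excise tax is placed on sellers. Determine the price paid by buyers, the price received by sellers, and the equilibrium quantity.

P_b = 11.9, P_s = 9.9, Q = 509

Inverting to quantity form: Qd = 628 - 10P and Qs = 484.25 + 2.5P.
The tax drives a wedge P_b - P_s = 2. Substituting P_s = P_b - 2 into supply: Qs = 479.25 + 2.5P_b.
Equate demand and the shifted supply: 628 - 10P_b = 479.25 + 2.5P_b, giving 12.5P_b = 148.75, so P_b = 11.9.
Then P_s = 11.9 - 2 = 9.9 and Q = 628 - 10(11.9) = 509.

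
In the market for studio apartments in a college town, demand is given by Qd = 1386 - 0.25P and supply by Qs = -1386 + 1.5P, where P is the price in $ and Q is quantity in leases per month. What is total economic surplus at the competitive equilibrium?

Equating demand and supply, 1386 - 0.25P = -1386 + 1.5P gives 1.75P = 2772, so P* = 1584.
Then Q* = 1386 - 0.25(1584) = 990.
Demand choke price = 5544; supply choke price = 924. CS = ½(5544 - 1584)(990) = 1960200; PS = ½(1584 - 924)(990) = 326700. Total surplus = 2286900.

Total surplus = 2286900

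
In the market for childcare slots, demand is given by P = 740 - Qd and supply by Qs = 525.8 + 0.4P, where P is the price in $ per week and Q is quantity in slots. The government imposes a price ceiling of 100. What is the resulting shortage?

In direct form, Qd = 740 - P.
Evaluating both curves at the ceiling price 100 gives Qd = 640, Qs = 565.8.
Shortage = Qd - Qs = 640 - 565.8 = 74.2.

Shortage = 74.2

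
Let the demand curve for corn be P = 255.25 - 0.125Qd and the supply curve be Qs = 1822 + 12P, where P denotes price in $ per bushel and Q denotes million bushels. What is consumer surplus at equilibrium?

Inverting to quantity form: Qd = 2042 - 8P.
Set Qd = Qs: 2042 - 8P = 1822 + 12P, so 220 = 20P and P* = 11.
Plugging P* into demand: Q* = 2042 - 8(11) = 1954.
Demand choke price (Qd = 0): P = 2042/8 = 255.25. Consumer surplus = ½ × (255.25 - 11) × 1954 = 238632.25.

Consumer surplus = 238632.25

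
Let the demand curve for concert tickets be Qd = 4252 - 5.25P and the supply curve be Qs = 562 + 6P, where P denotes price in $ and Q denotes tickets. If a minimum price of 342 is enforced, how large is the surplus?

Surplus = 157.5

Evaluating both curves at the floor price 342 gives Qd = 2456.5, Qs = 2614.
Surplus = Qs - Qd = 2614 - 2456.5 = 157.5.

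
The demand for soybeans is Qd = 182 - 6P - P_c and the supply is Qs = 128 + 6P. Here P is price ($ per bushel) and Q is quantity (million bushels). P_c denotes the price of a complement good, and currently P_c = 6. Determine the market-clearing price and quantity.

With P_c = 6, demand is Qd = 176 - 6P.
Set Qd = Qs: 176 - 6P = 128 + 6P, so 48 = 12P and P* = 4.
Substitute back: Q* = 176 - 6(4) = 152.

P* = 4, Q* = 152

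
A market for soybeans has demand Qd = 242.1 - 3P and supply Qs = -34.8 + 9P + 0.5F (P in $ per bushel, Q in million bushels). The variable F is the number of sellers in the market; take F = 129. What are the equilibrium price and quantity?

With F = 129, supply is Qs = 29.7 + 9P.
Equating demand and supply, 242.1 - 3P = 29.7 + 9P gives 12P = 212.4, so P* = 17.7.
Plugging P* into demand: Q* = 242.1 - 3(17.7) = 189.

P* = 17.7, Q* = 189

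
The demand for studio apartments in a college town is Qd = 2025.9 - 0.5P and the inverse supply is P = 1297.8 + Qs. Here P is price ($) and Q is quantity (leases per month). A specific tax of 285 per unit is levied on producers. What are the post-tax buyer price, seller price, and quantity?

In direct form, Qs = -1297.8 + P.
The tax drives a wedge P_b - P_s = 285. Substituting P_s = P_b - 285 into supply: Qs = -1582.8 + P_b.
Set Qd = Qs: 2025.9 - 0.5P_b = -1582.8 + P_b, so 3608.7 = 1.5P_b and P_b = 2405.8.
Then P_s = 2405.8 - 285 = 2120.8 and Q = 2025.9 - 0.5(2405.8) = 823.

P_b = 2405.8, P_s = 2120.8, Q = 823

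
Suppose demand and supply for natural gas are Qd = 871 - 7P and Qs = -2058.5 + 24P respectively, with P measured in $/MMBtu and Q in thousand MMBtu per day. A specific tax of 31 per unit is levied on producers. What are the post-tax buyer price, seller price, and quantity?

P_b = 118.5, P_s = 87.5, Q = 41.5

The tax drives a wedge P_b - P_s = 31. Substituting P_s = P_b - 31 into supply: Qs = -2802.5 + 24P_b.
Set Qd = Qs: 871 - 7P_b = -2802.5 + 24P_b, so 3673.5 = 31P_b and P_b = 118.5.
So P_s = 87.5 and the quantity traded is Q = 871 - 7(118.5) = 41.5.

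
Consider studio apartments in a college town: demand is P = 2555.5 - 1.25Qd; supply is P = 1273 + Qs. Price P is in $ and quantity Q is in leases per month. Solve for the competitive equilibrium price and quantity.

Inverting to quantity form: Qd = 2044.4 - 0.8P and Qs = -1273 + P.
Equating demand and supply, 2044.4 - 0.8P = -1273 + P gives 1.8P = 3317.4, so P* = 1843.
Plugging P* into demand: Q* = 2044.4 - 0.8(1843) = 570.

P* = 1843, Q* = 570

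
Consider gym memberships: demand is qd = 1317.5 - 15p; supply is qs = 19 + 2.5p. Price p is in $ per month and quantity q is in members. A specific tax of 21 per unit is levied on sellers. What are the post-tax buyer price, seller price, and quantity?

The tax drives a wedge p_b - p_s = 21. Substituting p_s = p_b - 21 into supply: qs = -33.5 + 2.5p_b.
Equate demand and the shifted supply: 1317.5 - 15p_b = -33.5 + 2.5p_b, giving 17.5p_b = 1351, so p_b = 77.2.
So p_s = 56.2 and the quantity traded is q = 1317.5 - 15(77.2) = 159.5.

p_b = 77.2, p_s = 56.2, q = 159.5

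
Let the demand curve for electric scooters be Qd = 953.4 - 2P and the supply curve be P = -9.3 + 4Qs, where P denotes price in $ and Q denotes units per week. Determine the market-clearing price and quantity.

Inverting to quantity form: Qs = 2.325 + 0.25P.
The market clears where 953.4 - 2P = 2.325 + 0.25P. Rearranging, 2.25P = 951.075, hence P* = 422.7.
From the demand curve, Q* = 953.4 - 2(422.7) = 108.

P* = 422.7, Q* = 108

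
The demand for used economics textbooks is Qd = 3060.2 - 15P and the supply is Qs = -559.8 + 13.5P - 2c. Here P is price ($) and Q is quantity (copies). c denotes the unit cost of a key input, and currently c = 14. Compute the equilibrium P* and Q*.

P* = 128, Q* = 1140.2

With c = 14, supply is Qs = -587.8 + 13.5P.
The market clears where 3060.2 - 15P = -587.8 + 13.5P. Rearranging, 28.5P = 3648, hence P* = 128.
Substitute back: Q* = 3060.2 - 15(128) = 1140.2.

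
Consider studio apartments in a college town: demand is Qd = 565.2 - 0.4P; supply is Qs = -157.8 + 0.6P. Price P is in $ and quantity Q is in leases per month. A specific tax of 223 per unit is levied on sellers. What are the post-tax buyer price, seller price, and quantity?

P_b = 856.8, P_s = 633.8, Q = 222.48

Sellers keep P_s = P_b - 223 per unit, so supply in terms of the buyer price is Qs = -291.6 + 0.6P_b.
Equate demand and the shifted supply: 565.2 - 0.4P_b = -291.6 + 0.6P_b, giving P_b = 856.8, so P_b = 856.8.
Then P_s = 856.8 - 223 = 633.8 and Q = 565.2 - 0.4(856.8) = 222.48.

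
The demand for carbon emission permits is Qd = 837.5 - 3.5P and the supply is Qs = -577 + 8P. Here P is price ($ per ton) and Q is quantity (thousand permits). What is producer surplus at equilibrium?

Producer surplus = 10353.0625

Equating demand and supply, 837.5 - 3.5P = -577 + 8P gives 11.5P = 1414.5, so P* = 123.
Then Q* = 837.5 - 3.5(123) = 407.
Supply choke price (Qs = 0): P = 72.125. Producer surplus = ½ × (123 - 72.125) × 407 = 10353.0625.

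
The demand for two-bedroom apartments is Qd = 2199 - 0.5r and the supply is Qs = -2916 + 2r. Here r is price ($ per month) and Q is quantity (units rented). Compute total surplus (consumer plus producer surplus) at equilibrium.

Set Qd = Qs: 2199 - 0.5r = -2916 + 2r, so 5115 = 2.5r and r* = 2046.
Substitute back: Q* = 2199 - 0.5(2046) = 1176.
Demand choke price = 4398; supply choke price = 1458. CS = ½(4398 - 2046)(1176) = 1382976; PS = ½(2046 - 1458)(1176) = 345744. Total surplus = 1728720.

Total surplus = 1728720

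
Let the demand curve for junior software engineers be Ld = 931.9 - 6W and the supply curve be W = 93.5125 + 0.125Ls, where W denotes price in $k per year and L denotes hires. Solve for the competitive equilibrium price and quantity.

W* = 120, L* = 211.9

Inverting to quantity form: Ls = -748.1 + 8W.
Equating demand and supply, 931.9 - 6W = -748.1 + 8W gives 14W = 1680, so W* = 120.
Substitute back: L* = 931.9 - 6(120) = 211.9.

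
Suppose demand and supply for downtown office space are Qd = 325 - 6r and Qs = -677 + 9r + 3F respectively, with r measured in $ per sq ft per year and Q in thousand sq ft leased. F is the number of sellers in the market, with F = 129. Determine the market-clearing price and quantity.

r* = 41, Q* = 79

With F = 129, supply is Qs = -290 + 9r.
Set Qd = Qs: 325 - 6r = -290 + 9r, so 615 = 15r and r* = 41.
Then Q* = 325 - 6(41) = 79.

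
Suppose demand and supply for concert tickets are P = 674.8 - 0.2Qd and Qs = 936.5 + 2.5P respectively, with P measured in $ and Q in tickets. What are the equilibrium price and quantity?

P* = 325, Q* = 1749

Rewriting in direct form: Qd = 3374 - 5P.
Equating demand and supply, 3374 - 5P = 936.5 + 2.5P gives 7.5P = 2437.5, so P* = 325.
Substitute back: Q* = 3374 - 5(325) = 1749.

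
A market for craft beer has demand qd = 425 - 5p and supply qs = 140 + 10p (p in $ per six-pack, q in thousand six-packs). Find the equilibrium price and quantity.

p* = 19, q* = 330

The market clears where 425 - 5p = 140 + 10p. Rearranging, 15p = 285, hence p* = 19.
Plugging p* into demand: q* = 425 - 5(19) = 330.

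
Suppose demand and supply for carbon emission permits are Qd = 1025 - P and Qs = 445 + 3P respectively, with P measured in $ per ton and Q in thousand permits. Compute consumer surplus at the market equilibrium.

The market clears where 1025 - P = 445 + 3P. Rearranging, 4P = 580, hence P* = 145.
Then Q* = 1025 - 145 = 880.
Demand choke price (Qd = 0): P = 1025. Consumer surplus = ½ × (1025 - 145) × 880 = 387200.

Consumer surplus = 387200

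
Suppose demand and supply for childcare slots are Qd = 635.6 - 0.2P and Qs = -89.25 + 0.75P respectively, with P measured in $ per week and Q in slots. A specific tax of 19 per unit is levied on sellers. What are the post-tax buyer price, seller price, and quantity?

With a tax of 19 on sellers, they supply based on the net price P_s = P_b - 19, so Qs = -103.5 + 0.75P_b.
Market clearing requires 635.6 - 0.2P_b = -103.5 + 0.75P_b; hence 739.1 = 0.95P_b and P_b = 778.
So P_s = 759 and the quantity traded is Q = 635.6 - 0.2(778) = 480.

P_b = 778, P_s = 759, Q = 480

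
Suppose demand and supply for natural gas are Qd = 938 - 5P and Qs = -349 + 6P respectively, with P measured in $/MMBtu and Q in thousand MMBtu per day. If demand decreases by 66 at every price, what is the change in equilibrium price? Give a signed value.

ΔP = -6

Set Qd = Qs: 938 - 5P = -349 + 6P, so 1287 = 11P and P* = 117.
From the demand curve, Q* = 938 - 5(117) = 353.
After the shift, demand is Qd = 872 - 5P.
The new intersection has 1221 = 11P, i.e. P = 111, Q = 317.
ΔP = 111 - 117 = -6.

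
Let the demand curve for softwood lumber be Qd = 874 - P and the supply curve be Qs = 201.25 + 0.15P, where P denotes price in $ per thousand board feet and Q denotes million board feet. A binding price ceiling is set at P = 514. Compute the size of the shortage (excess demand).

Shortage = 81.65

With P fixed at 514, quantity demanded is 360 and quantity supplied is 278.35.
Shortage = Qd - Qs = 360 - 278.35 = 81.65.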